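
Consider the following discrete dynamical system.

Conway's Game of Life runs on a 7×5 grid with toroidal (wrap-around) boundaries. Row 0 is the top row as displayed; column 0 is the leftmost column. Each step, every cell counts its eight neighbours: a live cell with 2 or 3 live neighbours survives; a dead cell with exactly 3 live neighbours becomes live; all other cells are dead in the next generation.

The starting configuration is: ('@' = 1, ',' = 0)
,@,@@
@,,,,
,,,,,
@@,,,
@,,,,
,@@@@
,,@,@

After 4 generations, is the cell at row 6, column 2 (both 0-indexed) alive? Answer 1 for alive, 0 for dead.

0

[0] ,@,@@
@,,,,
,,,,,
@@,,,
@,,,,
,@@@@
,,@,@
[1] ,@@@@
@,,,@
@@,,,
@@,,,
,,,@,
,@@,@
,,,,,
[2] ,@@@@
,,,,,
,,,,,
@@@,@
,,,@@
,,@@,
,,,,@
[3] @,@@@
,,@@,
@@,,,
@@@,@
,,,,,
,,@,,
@@,,@
[4] ,,,,,
,,,,,
,,,,,
,,@,@
@,@@,
@@,,,
,,,,,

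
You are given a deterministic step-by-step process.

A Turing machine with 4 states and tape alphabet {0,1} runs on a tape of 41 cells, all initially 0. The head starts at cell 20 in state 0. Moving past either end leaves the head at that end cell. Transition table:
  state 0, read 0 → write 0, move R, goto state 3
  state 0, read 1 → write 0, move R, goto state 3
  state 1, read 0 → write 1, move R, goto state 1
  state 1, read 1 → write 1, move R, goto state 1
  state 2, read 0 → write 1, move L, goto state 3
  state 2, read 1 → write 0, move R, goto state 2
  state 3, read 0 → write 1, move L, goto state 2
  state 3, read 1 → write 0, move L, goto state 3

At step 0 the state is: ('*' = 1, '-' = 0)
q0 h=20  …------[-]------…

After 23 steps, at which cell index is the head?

gen 0: q0 h=20  …------[-]------…
gen 1: q3 h=21  …------[-]------…
gen 2: q2 h=20  …------[-]*-----…
gen 3: q3 h=19  …------[-]**----…
gen 4: q2 h=18  …------[-]***---…
gen 5: q3 h=17  …------[-]****--…
gen 6: q2 h=16  …------[-]*****-…
gen 7: q3 h=15  …------[-]******…
gen 8: q2 h=14  …------[-]******…
gen 9: q3 h=13  …------[-]******…
gen 10: q2 h=12  …------[-]******…
gen 11: q3 h=11  …------[-]******…
gen 12: q2 h=10  …------[-]******…
gen 13: q3 h= 9  …------[-]******…
gen 14: q2 h= 8  …------[-]******…
gen 15: q3 h= 7  …------[-]******…
gen 16: q2 h= 6  |------[-]******…
gen 17: q3 h= 5  |-----[-]******…
gen 18: q2 h= 4  |----[-]******…
gen 19: q3 h= 3  |---[-]******…
gen 20: q2 h= 2  |--[-]******…
gen 21: q3 h= 1  |-[-]******…
gen 22: q2 h= 0  |[-]******…
gen 23: q3 h= 0  |[*]******…

0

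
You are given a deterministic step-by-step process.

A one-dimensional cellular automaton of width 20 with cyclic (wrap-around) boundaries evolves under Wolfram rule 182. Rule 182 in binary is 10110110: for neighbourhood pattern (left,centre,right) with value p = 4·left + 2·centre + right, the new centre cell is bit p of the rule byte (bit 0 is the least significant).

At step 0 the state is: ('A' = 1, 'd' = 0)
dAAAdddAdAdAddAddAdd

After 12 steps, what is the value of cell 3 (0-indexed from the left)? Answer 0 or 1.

gen 0: dAAAdddAdAdAddAddAdd
gen 1: AdAdAdAAAAAAAAAAAAAd
gen 2: AAAAAAdAAAAAAAAAAAdA
gen 3: AAAAAdAdAAAAAAAAAdAd
gen 4: dAAAdAAAdAAAAAAAdAAA
gen 5: AdAdAdAdAdAAAAAdAdAd
gen 6: AAAAAAAAAAdAAAdAAAAA
gen 7: AAAAAAAAAdAdAdAdAAAA
gen 8: AAAAAAAAdAAAAAAAdAAA
gen 9: AAAAAAAdAdAAAAAdAdAA
gen 10: AAAAAAdAAAdAAAdAAAdA
gen 11: AAAAAdAdAdAdAdAdAdAd
gen 12: dAAAdAAAAAAAAAAAAAAA

1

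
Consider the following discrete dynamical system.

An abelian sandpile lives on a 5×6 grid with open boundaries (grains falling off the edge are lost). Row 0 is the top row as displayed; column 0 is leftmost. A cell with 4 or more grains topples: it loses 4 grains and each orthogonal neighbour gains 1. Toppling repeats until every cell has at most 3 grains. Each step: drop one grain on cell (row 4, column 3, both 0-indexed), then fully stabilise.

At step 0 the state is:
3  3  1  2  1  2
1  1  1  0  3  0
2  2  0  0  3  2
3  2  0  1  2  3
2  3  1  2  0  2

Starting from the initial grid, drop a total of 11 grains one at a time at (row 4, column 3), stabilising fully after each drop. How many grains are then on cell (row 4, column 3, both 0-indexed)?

3

k=0  3  3  1  2  1  2
1  1  1  0  3  0
2  2  0  0  3  2
3  2  0  1  2  3
2  3  1  2  0  2
k=1  3  3  1  2  1  2
1  1  1  0  3  0
2  2  0  0  3  2
3  2  0  1  2  3
2  3  1  3  0  2
k=2  3  3  1  2  1  2
1  1  1  0  3  0
2  2  0  0  3  2
3  2  0  2  2  3
2  3  2  0  1  2
k=3  3  3  1  2  1  2
1  1  1  0  3  0
2  2  0  0  3  2
3  2  0  2  2  3
2  3  2  1  1  2
k=4  3  3  1  2  1  2
1  1  1  0  3  0
2  2  0  0  3  2
3  2  0  2  2  3
2  3  2  2  1  2
k=5  3  3  1  2  1  2
1  1  1  0  3  0
2  2  0  0  3  2
3  2  0  2  2  3
2  3  2  3  1  2
k=6  3  3  1  2  1  2
1  1  1  0  3  0
2  2  0  0  3  2
3  2  0  3  2  3
2  3  3  0  2  2
k=7  3  3  1  2  1  2
1  1  1  0  3  0
2  2  0  0  3  2
3  2  0  3  2  3
2  3  3  1  2  2
k=8  3  3  1  2  1  2
1  1  1  0  3  0
2  2  0  0  3  2
3  2  0  3  2  3
2  3  3  2  2  2
k=9  3  3  1  2  1  2
1  1  1  0  3  0
2  2  0  0  3  2
3  2  0  3  2  3
2  3  3  3  2  2
k=10  3  3  1  2  1  2
1  1  1  0  3  0
2  2  0  1  3  2
3  3  2  0  3  3
3  0  1  2  3  2
k=11  3  3  1  2  1  2
1  1  1  0  3  0
2  2  0  1  3  2
3  3  2  0  3  3
3  0  1  3  3  2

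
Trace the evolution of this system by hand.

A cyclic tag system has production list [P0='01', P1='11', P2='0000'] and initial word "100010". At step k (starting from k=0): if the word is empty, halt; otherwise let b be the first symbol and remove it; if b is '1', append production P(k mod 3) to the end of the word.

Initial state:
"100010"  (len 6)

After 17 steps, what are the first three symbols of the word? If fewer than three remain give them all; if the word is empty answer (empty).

111

0) "100010"  (len 6)
1) "0001001"  (len 7)
2) "001001"  (len 6)
3) "01001"  (len 5)
4) "1001"  (len 4)
5) "00111"  (len 5)
6) "0111"  (len 4)
7) "111"  (len 3)
8) "1111"  (len 4)
9) "1110000"  (len 7)
10) "11000001"  (len 8)
11) "100000111"  (len 9)
12) "000001110000"  (len 12)
13) "00001110000"  (len 11)
14) "0001110000"  (len 10)
15) "001110000"  (len 9)
16) "01110000"  (len 8)
17) "1110000"  (len 7)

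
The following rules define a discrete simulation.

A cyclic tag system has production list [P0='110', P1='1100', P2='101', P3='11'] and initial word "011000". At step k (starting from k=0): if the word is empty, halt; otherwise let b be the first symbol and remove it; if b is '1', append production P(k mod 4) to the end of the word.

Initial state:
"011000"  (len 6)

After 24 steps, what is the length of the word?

step 0: "011000"  (len 6)
step 1: "11000"  (len 5)
step 2: "10001100"  (len 8)
step 3: "0001100101"  (len 10)
step 4: "001100101"  (len 9)
step 5: "01100101"  (len 8)
step 6: "1100101"  (len 7)
step 7: "100101101"  (len 9)
step 8: "0010110111"  (len 10)
step 9: "010110111"  (len 9)
step 10: "10110111"  (len 8)
step 11: "0110111101"  (len 10)
step 12: "110111101"  (len 9)
step 13: "10111101110"  (len 11)
step 14: "01111011101100"  (len 14)
step 15: "1111011101100"  (len 13)
step 16: "11101110110011"  (len 14)
step 17: "1101110110011110"  (len 16)
step 18: "1011101100111101100"  (len 19)
step 19: "011101100111101100101"  (len 21)
step 20: "11101100111101100101"  (len 20)
step 21: "1101100111101100101110"  (len 22)
step 22: "1011001111011001011101100"  (len 25)
step 23: "011001111011001011101100101"  (len 27)
step 24: "11001111011001011101100101"  (len 26)

26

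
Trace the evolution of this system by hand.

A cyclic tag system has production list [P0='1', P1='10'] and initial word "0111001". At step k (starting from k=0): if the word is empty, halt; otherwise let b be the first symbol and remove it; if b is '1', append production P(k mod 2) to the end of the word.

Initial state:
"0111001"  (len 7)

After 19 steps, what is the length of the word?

0) "0111001"  (len 7)
1) "111001"  (len 6)
2) "1100110"  (len 7)
3) "1001101"  (len 7)
4) "00110110"  (len 8)
5) "0110110"  (len 7)
6) "110110"  (len 6)
7) "101101"  (len 6)
8) "0110110"  (len 7)
9) "110110"  (len 6)
10) "1011010"  (len 7)
11) "0110101"  (len 7)
12) "110101"  (len 6)
13) "101011"  (len 6)
14) "0101110"  (len 7)
15) "101110"  (len 6)
16) "0111010"  (len 7)
17) "111010"  (len 6)
18) "1101010"  (len 7)
19) "1010101"  (len 7)

7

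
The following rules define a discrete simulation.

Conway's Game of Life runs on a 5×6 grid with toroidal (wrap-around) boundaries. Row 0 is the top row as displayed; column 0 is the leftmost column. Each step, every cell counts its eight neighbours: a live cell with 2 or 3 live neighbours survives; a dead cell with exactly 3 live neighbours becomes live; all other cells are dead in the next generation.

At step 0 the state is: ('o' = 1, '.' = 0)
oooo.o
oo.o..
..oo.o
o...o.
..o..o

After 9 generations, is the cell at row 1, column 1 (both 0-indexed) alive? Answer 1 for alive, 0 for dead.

gen 0: oooo.o
oo.o..
..oo.o
o...o.
..o..o
gen 1: ...o.o
......
..oo.o
ooo.o.
..o...
gen 2: ......
..oo..
o.oooo
o...oo
o.o.oo
gen 3: .oo.oo
.oo..o
o.o...
..o...
oo.oo.
gen 4: ......
....oo
o.oo..
o.o..o
o...o.
gen 5: ....o.
...ooo
o.oo..
o.o.o.
oo....
gen 6: o..oo.
..o..o
o.o...
o.o...
oo.o..
gen 7: o..oo.
o.o.oo
o.oo.o
o.oo.o
o..oo.
gen 8: o.o...
..o...
......
......
o.....
gen 9: ......
.o....
......
......
.o....

1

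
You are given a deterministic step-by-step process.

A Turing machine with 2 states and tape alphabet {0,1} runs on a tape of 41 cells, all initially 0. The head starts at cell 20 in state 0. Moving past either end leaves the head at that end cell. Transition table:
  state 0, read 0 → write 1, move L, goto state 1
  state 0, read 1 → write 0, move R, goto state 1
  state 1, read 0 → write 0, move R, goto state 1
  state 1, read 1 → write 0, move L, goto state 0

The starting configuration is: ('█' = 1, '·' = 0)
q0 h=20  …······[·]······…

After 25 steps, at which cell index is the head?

k=0  q0 h=20  …······[·]······…
k=1  q1 h=19  …······[·]█·····…
k=2  q1 h=20  …······[█]······…
k=3  q0 h=19  …······[·]······…
k=4  q1 h=18  …······[·]█·····…
k=5  q1 h=19  …······[█]······…
k=6  q0 h=18  …······[·]······…
k=7  q1 h=17  …······[·]█·····…
k=8  q1 h=18  …······[█]······…
k=9  q0 h=17  …······[·]······…
k=10  q1 h=16  …······[·]█·····…
k=11  q1 h=17  …······[█]······…
k=12  q0 h=16  …······[·]······…
k=13  q1 h=15  …······[·]█·····…
k=14  q1 h=16  …······[█]······…
k=15  q0 h=15  …······[·]······…
k=16  q1 h=14  …······[·]█·····…
k=17  q1 h=15  …······[█]······…
k=18  q0 h=14  …······[·]······…
k=19  q1 h=13  …······[·]█·····…
k=20  q1 h=14  …······[█]······…
k=21  q0 h=13  …······[·]······…
k=22  q1 h=12  …······[·]█·····…
k=23  q1 h=13  …······[█]······…
k=24  q0 h=12  …······[·]······…
k=25  q1 h=11  …······[·]█·····…

11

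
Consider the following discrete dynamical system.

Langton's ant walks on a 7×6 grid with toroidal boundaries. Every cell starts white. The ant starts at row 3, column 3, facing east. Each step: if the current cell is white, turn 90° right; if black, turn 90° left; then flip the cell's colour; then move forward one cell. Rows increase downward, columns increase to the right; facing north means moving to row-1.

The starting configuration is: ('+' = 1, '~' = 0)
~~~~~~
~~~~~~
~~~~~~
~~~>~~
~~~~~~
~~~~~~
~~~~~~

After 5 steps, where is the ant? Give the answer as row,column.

2,3

gen 0: ~~~~~~
~~~~~~
~~~~~~
~~~>~~
~~~~~~
~~~~~~
~~~~~~
gen 1: ~~~~~~
~~~~~~
~~~~~~
~~~+~~
~~~v~~
~~~~~~
~~~~~~
gen 2: ~~~~~~
~~~~~~
~~~~~~
~~~+~~
~~<+~~
~~~~~~
~~~~~~
gen 3: ~~~~~~
~~~~~~
~~~~~~
~~^+~~
~~++~~
~~~~~~
~~~~~~
gen 4: ~~~~~~
~~~~~~
~~~~~~
~~+>~~
~~++~~
~~~~~~
~~~~~~
gen 5: ~~~~~~
~~~~~~
~~~^~~
~~+~~~
~~++~~
~~~~~~
~~~~~~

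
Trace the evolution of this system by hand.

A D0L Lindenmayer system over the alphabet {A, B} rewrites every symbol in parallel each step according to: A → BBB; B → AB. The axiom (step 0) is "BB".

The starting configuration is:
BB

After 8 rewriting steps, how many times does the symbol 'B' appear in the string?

0) BB
1) ABAB
2) BBBABBBBAB
3) ABABABBBBABABABABBBBAB
4) BBBABBBBABBBBABABABABBBBABBBBABBBBABBBBABABABABBBBAB
5) ABABABBBBABABABABBBBABABABABBBBABBBBABBBBABBBBABABABABBBBABABABABBBBABABABABBBBABABABABBBBABBBBABBBBABBBBABABABABBBBAB
6) BBBABBBBABBBBABABABABBBBABBBBABBBBABBBBABABABABBBBABBBBABB…BABABBBBABABABABBBBABABABABBBBABBBBABBBBABBBBABABABABBBBAB  (len 274)
7) ABABABBBBABABABABBBBABABABABBBBABBBBABBBBABBBBABABABABBBBA…BABABBBBABABABABBBBABABABABBBBABBBBABBBBABBBBABABABABBBBAB  (len 628)
8) BBBABBBBABBBBABABABABBBBABBBBABBBBABBBBABABABABBBBABBBBABB…BABABBBBABABABABBBBABABABABBBBABBBBABBBBABBBBABABABABBBBAB  (len 1450)

1016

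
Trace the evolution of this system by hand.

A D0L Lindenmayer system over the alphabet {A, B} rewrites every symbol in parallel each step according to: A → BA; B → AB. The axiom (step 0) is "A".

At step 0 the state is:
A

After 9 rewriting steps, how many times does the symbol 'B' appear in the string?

256

gen 0: A
gen 1: BA
gen 2: ABBA
gen 3: BAABABBA
gen 4: ABBABAABBAABABBA
gen 5: BAABABBAABBABAABABBABAABBAABABBA
gen 6: ABBABAABBAABABBABAABABBAABBABAABBAABABBAABBABAABABBABAABBAABABBA
gen 7: BAABABBAABBABAABABBABAABBAABABBAABBABAABBAABABBABAABABBAAB…ABBAABABBABAABABBAABBABAABBAABABBAABBABAABABBABAABBAABABBA  (len 128)
gen 8: ABBABAABBAABABBABAABABBAABBABAABBAABABBAABBABAABABBABAABBA…ABBAABABBABAABABBAABBABAABBAABABBAABBABAABABBABAABBAABABBA  (len 256)
gen 9: BAABABBAABBABAABABBABAABBAABABBAABBABAABBAABABBABAABABBAAB…ABBAABABBABAABABBAABBABAABBAABABBAABBABAABABBABAABBAABABBA  (len 512)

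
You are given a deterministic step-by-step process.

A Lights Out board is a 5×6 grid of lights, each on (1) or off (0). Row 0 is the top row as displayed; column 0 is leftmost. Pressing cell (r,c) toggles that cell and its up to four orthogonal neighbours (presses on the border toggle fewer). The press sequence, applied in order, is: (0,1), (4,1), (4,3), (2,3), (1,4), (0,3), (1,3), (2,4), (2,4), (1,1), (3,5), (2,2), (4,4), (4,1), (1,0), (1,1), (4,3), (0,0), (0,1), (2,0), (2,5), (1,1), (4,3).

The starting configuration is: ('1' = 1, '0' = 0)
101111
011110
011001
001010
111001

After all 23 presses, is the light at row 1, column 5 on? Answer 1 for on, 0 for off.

0

[0] 101111
011110
011001
001010
111001
[1] 010111
001110
011001
001010
111001
[2] 010111
001110
011001
011010
000001
[3] 010111
001110
011001
011110
001111
[4] 010111
001010
010111
011010
001111
[5] 010101
001101
010101
011010
001111
[6] 011011
001001
010101
011010
001111
[7] 011111
000111
010001
011010
001111
[8] 011111
000101
010110
011000
001111
[9] 011111
000111
010001
011010
001111
[10] 001111
111111
000001
011010
001111
[11] 001111
111111
000000
011001
001110
[12] 001111
110111
011100
010001
001110
[13] 001111
110111
011100
010011
001001
[14] 001111
110111
011100
000011
110001
[15] 101111
000111
111100
000011
110001
[16] 111111
111111
101100
000011
110001
[17] 111111
111111
101100
000111
111111
[18] 001111
011111
101100
000111
111111
[19] 110111
001111
101100
000111
111111
[20] 110111
101111
011100
100111
111111
[21] 110111
101110
011111
100110
111111
[22] 100111
010110
001111
100110
111111
[23] 100111
010110
001111
100010
110001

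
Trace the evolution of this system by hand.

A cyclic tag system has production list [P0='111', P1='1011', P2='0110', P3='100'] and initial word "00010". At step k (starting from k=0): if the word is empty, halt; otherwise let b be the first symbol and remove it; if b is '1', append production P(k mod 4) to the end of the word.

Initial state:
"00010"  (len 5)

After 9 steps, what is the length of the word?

[0] "00010"  (len 5)
[1] "0010"  (len 4)
[2] "010"  (len 3)
[3] "10"  (len 2)
[4] "0100"  (len 4)
[5] "100"  (len 3)
[6] "001011"  (len 6)
[7] "01011"  (len 5)
[8] "1011"  (len 4)
[9] "011111"  (len 6)

6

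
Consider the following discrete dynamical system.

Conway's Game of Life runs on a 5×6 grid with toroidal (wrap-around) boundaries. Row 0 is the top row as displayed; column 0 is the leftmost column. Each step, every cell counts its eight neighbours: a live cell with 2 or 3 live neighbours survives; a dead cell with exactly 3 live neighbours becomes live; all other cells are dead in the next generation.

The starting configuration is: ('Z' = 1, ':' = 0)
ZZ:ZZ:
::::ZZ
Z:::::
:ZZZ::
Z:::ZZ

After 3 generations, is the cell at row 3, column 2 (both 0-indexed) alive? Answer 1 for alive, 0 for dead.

0

step 0: ZZ:ZZ:
::::ZZ
Z:::::
:ZZZ::
Z:::ZZ
step 1: :Z:Z::
:Z:ZZ:
ZZZZZZ
:ZZZZ:
::::::
step 2: :::ZZ:
::::::
::::::
::::::
:Z::Z:
step 3: :::ZZ:
::::::
::::::
::::::
:::ZZ:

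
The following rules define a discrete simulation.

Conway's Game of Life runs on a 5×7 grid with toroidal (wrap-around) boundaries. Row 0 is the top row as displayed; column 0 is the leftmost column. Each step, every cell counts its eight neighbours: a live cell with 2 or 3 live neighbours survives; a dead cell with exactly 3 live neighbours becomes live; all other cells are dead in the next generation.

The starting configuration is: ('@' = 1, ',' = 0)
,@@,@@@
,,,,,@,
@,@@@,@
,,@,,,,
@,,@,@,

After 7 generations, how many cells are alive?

7

[0] ,@@,@@@
,,,,,@,
@,@@@,@
,,@,,,,
@,,@,@,
[1] @@@@,,,
,,,,,,,
,@@@@@@
@,@,,@,
@,,@,@,
[2] @@@@@,@
,,,,,@@
@@@@@@@
@,,,,,,
@,,@,,,
[3] ,@@@@,,
,,,,,,,
,@@@@,,
,,,,,@,
,,,@@,,
[4] ,,@,@,,
,,,,,,,
,,@@@,,
,,,,,@,
,,,,,@,
[5] ,,,,,,,
,,@,@,,
,,,@@,,
,,,@,@,
,,,,@@,
[6] ,,,@@@,
,,,,@,,
,,@,,@,
,,,@,@,
,,,,@@,
[7] ,,,@,,,
,,,,,,,
,,,@,@,
,,,@,@@
,,,,,,@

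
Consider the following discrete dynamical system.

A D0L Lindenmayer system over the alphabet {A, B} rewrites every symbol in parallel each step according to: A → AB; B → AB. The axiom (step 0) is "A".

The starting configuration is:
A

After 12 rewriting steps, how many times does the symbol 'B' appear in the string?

2048

t=0: A
t=1: AB
t=2: ABAB
t=3: ABABABAB
t=4: ABABABABABABABAB
t=5: ABABABABABABABABABABABABABABABAB
t=6: ABABABABABABABABABABABABABABABABABABABABABABABABABABABABABABABAB
t=7: ABABABABABABABABABABABABABABABABABABABABABABABABABABABABAB…ABABABABABABABABABABABABABABABABABABABABABABABABABABABABAB  (len 128)
t=8: ABABABABABABABABABABABABABABABABABABABABABABABABABABABABAB…ABABABABABABABABABABABABABABABABABABABABABABABABABABABABAB  (len 256)
t=9: ABABABABABABABABABABABABABABABABABABABABABABABABABABABABAB…ABABABABABABABABABABABABABABABABABABABABABABABABABABABABAB  (len 512)
t=10: ABABABABABABABABABABABABABABABABABABABABABABABABABABABABAB…ABABABABABABABABABABABABABABABABABABABABABABABABABABABABAB  (len 1024)
t=11: ABABABABABABABABABABABABABABABABABABABABABABABABABABABABAB…ABABABABABABABABABABABABABABABABABABABABABABABABABABABABAB  (len 2048)
t=12: ABABABABABABABABABABABABABABABABABABABABABABABABABABABABAB…ABABABABABABABABABABABABABABABABABABABABABABABABABABABABAB  (len 4096)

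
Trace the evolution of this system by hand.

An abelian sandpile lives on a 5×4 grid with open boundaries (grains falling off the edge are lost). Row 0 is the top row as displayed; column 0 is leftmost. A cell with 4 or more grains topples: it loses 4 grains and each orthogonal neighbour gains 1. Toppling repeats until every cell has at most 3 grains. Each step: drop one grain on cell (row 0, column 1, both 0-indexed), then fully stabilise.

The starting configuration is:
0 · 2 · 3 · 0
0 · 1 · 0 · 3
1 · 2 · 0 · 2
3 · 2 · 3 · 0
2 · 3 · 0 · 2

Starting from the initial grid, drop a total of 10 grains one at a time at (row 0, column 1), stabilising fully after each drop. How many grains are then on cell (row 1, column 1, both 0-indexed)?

[0] 0 · 2 · 3 · 0
0 · 1 · 0 · 3
1 · 2 · 0 · 2
3 · 2 · 3 · 0
2 · 3 · 0 · 2
[1] 0 · 3 · 3 · 0
0 · 1 · 0 · 3
1 · 2 · 0 · 2
3 · 2 · 3 · 0
2 · 3 · 0 · 2
[2] 1 · 1 · 0 · 1
0 · 2 · 1 · 3
1 · 2 · 0 · 2
3 · 2 · 3 · 0
2 · 3 · 0 · 2
[3] 1 · 2 · 0 · 1
0 · 2 · 1 · 3
1 · 2 · 0 · 2
3 · 2 · 3 · 0
2 · 3 · 0 · 2
[4] 1 · 3 · 0 · 1
0 · 2 · 1 · 3
1 · 2 · 0 · 2
3 · 2 · 3 · 0
2 · 3 · 0 · 2
[5] 2 · 0 · 1 · 1
0 · 3 · 1 · 3
1 · 2 · 0 · 2
3 · 2 · 3 · 0
2 · 3 · 0 · 2
[6] 2 · 1 · 1 · 1
0 · 3 · 1 · 3
1 · 2 · 0 · 2
3 · 2 · 3 · 0
2 · 3 · 0 · 2
[7] 2 · 2 · 1 · 1
0 · 3 · 1 · 3
1 · 2 · 0 · 2
3 · 2 · 3 · 0
2 · 3 · 0 · 2
[8] 2 · 3 · 1 · 1
0 · 3 · 1 · 3
1 · 2 · 0 · 2
3 · 2 · 3 · 0
2 · 3 · 0 · 2
[9] 3 · 1 · 2 · 1
1 · 0 · 2 · 3
1 · 3 · 0 · 2
3 · 2 · 3 · 0
2 · 3 · 0 · 2
[10] 3 · 2 · 2 · 1
1 · 0 · 2 · 3
1 · 3 · 0 · 2
3 · 2 · 3 · 0
2 · 3 · 0 · 2

0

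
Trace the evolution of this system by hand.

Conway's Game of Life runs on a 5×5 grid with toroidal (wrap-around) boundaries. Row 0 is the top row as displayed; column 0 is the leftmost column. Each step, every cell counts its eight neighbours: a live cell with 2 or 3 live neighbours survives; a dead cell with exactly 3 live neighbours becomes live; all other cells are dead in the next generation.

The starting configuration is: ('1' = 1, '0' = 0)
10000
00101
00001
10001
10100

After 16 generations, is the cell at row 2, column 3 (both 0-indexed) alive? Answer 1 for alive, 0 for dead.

gen 0: 10000
00101
00001
10001
10100
gen 1: 10011
10011
00001
11011
10000
gen 2: 01010
00000
01100
01010
00100
gen 3: 00100
01000
01100
01010
01010
gen 4: 01100
01000
11000
11010
01010
gen 5: 11000
00000
00001
00000
00011
gen 6: 10001
10000
00000
00011
10001
gen 7: 01000
10001
00001
10011
00000
gen 8: 10000
10001
00000
10011
10001
gen 9: 01000
10001
00010
10010
01010
gen 10: 01101
10001
10010
00010
11001
gen 11: 00100
00100
10010
01110
01001
gen 12: 01110
01110
00011
01010
11000
gen 13: 00011
11000
11001
01010
10011
gen 14: 01110
01110
00001
01010
10000
gen 15: 10011
11001
11001
10001
10011
gen 16: 00100
00100
00010
00000
01000

1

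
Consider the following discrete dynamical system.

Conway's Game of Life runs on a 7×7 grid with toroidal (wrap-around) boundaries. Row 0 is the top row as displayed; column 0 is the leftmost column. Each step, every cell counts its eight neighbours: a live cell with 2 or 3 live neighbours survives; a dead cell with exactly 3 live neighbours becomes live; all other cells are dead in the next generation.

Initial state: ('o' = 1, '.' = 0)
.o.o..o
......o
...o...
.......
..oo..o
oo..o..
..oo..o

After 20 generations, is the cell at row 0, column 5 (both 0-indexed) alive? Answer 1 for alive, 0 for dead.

1

0) .o.o..o
......o
...o...
.......
..oo..o
oo..o..
..oo..o
1) ...o.oo
o.o....
.......
..oo...
oooo...
oo..ooo
...oooo
2) o.oo...
......o
.ooo...
...o...
.....o.
.......
..oo...
3) .ooo...
o......
..oo...
...oo..
.......
.......
.ooo...
4) o..o...
.......
..ooo..
..ooo..
.......
..o....
.o.o...
5) ..o....
..o.o..
..o.o..
..o.o..
..o....
..o....
.o.o...
6) .oo....
.oo....
.oo.oo.
.oo....
.oo....
.ooo...
.o.o...
7) o..o...
o......
o......
o......
o......
o..o...
o..o...
8) oo....o
oo....o
oo....o
oo....o
oo....o
oo....o
ooooo.o
9) ...o...
..o..o.
..o..o.
..o..o.
..o..o.
...o...
...o...
10) ..ooo..
..ooo..
.oooooo
.oooooo
..ooo..
..ooo..
..ooo..
11) .o...o.
.......
......o
......o
.......
.o...o.
.o...o.
12) .......
.......
.......
.......
.......
.......
ooo.ooo
13) oo...oo
.......
.......
.......
.......
oo...oo
oo...oo
14) .o...o.
o.....o
.......
.......
o.....o
.o...o.
..o.o..
15) oo...oo
o.....o
.......
.......
o.....o
oo...oo
.oo.oo.
16) ..o.o..
.o...o.
.......
.......
.o...o.
..o.o..
..o.o..
17) .oo.oo.
.......
.......
.......
.......
.oo.oo.
.oo.oo.
18) .oo.oo.
.......
.......
.......
.......
.oo.oo.
o.....o
19) oo...oo
.......
.......
.......
.......
oo...oo
o.....o
20) .o...o.
o.....o
.......
.......
o.....o
.o...o.
.......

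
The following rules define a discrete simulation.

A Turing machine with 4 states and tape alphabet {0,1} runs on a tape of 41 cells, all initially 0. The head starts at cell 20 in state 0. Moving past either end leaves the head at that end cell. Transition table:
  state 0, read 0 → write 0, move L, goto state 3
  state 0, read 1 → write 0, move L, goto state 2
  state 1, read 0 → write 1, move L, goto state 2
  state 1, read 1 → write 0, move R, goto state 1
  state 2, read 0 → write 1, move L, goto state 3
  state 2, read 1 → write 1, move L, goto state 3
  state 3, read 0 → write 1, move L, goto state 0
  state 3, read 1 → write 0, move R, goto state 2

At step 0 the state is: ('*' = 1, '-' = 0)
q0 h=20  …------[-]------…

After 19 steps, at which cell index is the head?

1

t=0: q0 h=20  …------[-]------…
t=1: q3 h=19  …------[-]------…
t=2: q0 h=18  …------[-]*-----…
t=3: q3 h=17  …------[-]-*----…
t=4: q0 h=16  …------[-]*-*---…
t=5: q3 h=15  …------[-]-*-*--…
t=6: q0 h=14  …------[-]*-*-*-…
t=7: q3 h=13  …------[-]-*-*-*…
t=8: q0 h=12  …------[-]*-*-*-…
t=9: q3 h=11  …------[-]-*-*-*…
t=10: q0 h=10  …------[-]*-*-*-…
t=11: q3 h= 9  …------[-]-*-*-*…
t=12: q0 h= 8  …------[-]*-*-*-…
t=13: q3 h= 7  …------[-]-*-*-*…
t=14: q0 h= 6  |------[-]*-*-*-…
t=15: q3 h= 5  |-----[-]-*-*-*…
t=16: q0 h= 4  |----[-]*-*-*-…
t=17: q3 h= 3  |---[-]-*-*-*…
t=18: q0 h= 2  |--[-]*-*-*-…
t=19: q3 h= 1  |-[-]-*-*-*…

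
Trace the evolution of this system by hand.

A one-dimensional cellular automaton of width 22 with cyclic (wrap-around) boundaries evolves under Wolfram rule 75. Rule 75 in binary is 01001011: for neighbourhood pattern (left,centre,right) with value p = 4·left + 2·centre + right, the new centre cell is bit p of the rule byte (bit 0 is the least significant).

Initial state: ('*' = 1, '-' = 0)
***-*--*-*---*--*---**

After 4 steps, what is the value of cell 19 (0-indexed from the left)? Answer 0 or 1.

0

step 0: ***-*--*-*---*--*---**
step 1: --*---*----**--*--***-
step 2: **--**--*****-*--**-*-
step 3: **-***-**---*---***---
step 4: **-*-*-**-**--***-*-**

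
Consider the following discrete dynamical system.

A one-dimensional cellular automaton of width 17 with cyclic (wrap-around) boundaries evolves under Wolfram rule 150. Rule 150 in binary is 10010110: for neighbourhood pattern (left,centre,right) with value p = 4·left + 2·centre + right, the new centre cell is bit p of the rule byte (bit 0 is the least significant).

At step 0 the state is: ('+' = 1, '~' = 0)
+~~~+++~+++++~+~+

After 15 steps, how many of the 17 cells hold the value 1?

gen 0: +~~~+++~+++++~+~+
gen 1: ~+~+~+~~~+++~~+~~
gen 2: ++~+~++~+~+~++++~
gen 3: ~~~+~~~~+~+~~++~~
gen 4: ~~+++~~++~+++~~+~
gen 5: ~+~+~++~~~~+~++++
gen 6: ~+~+~~~+~~++~~++~
gen 7: ++~++~++++~~++~~+
gen 8: +~~~~~~++~++~~++~
gen 9: ++~~~~+~~~~~++~~~
gen 10: ~~+~~+++~~~+~~+~+
gen 11: +++++~+~+~+++++~+
gen 12: ++++~~+~+~~+++~~~
gen 13: ~++~+++~+++~+~+~+
gen 14: ~~~~~+~~~+~~+~+~+
gen 15: +~~~+++~+++++~+~+

11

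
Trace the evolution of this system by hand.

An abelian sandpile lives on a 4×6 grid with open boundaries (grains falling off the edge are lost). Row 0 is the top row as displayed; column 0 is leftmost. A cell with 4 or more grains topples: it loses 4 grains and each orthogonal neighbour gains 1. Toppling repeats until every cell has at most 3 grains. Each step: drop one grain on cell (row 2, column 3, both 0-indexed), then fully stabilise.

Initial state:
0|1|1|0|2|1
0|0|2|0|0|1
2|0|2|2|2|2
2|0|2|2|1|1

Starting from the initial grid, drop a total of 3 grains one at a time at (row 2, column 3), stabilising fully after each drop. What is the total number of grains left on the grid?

29

[0] 0|1|1|0|2|1
0|0|2|0|0|1
2|0|2|2|2|2
2|0|2|2|1|1
[1] 0|1|1|0|2|1
0|0|2|0|0|1
2|0|2|3|2|2
2|0|2|2|1|1
[2] 0|1|1|0|2|1
0|0|2|1|0|1
2|0|3|0|3|2
2|0|2|3|1|1
[3] 0|1|1|0|2|1
0|0|2|1|0|1
2|0|3|1|3|2
2|0|2|3|1|1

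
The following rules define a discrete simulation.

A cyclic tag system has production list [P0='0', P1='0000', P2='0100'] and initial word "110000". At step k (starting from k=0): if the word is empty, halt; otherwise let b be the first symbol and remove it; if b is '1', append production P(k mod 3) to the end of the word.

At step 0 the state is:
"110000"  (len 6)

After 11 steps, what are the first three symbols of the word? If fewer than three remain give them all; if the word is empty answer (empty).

(empty)

t=0: "110000"  (len 6)
t=1: "100000"  (len 6)
t=2: "000000000"  (len 9)
t=3: "00000000"  (len 8)
t=4: "0000000"  (len 7)
t=5: "000000"  (len 6)
t=6: "00000"  (len 5)
t=7: "0000"  (len 4)
t=8: "000"  (len 3)
t=9: "00"  (len 2)
t=10: "0"  (len 1)
t=11: (halted — word empty)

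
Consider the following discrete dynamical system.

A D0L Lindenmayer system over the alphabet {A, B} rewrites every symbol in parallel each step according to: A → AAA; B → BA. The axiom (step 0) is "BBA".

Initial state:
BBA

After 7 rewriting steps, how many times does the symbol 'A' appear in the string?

4373

step 0: BBA
step 1: BABAAAA
step 2: BAAAABAAAAAAAAAAAAA
step 3: BAAAAAAAAAAAAABAAAAAAAAAAAAAAAAAAAAAAAAAAAAAAAAAAAAAAAA
step 4: BAAAAAAAAAAAAAAAAAAAAAAAAAAAAAAAAAAAAAAAABAAAAAAAAAAAAAAAA…AAAAAAAAAAAAAAAAAAAAAAAAAAAAAAAAAAAAAAAAAAAAAAAAAAAAAAAAAA  (len 163)
step 5: BAAAAAAAAAAAAAAAAAAAAAAAAAAAAAAAAAAAAAAAAAAAAAAAAAAAAAAAAA…AAAAAAAAAAAAAAAAAAAAAAAAAAAAAAAAAAAAAAAAAAAAAAAAAAAAAAAAAA  (len 487)
step 6: BAAAAAAAAAAAAAAAAAAAAAAAAAAAAAAAAAAAAAAAAAAAAAAAAAAAAAAAAA…AAAAAAAAAAAAAAAAAAAAAAAAAAAAAAAAAAAAAAAAAAAAAAAAAAAAAAAAAA  (len 1459)
step 7: BAAAAAAAAAAAAAAAAAAAAAAAAAAAAAAAAAAAAAAAAAAAAAAAAAAAAAAAAA…AAAAAAAAAAAAAAAAAAAAAAAAAAAAAAAAAAAAAAAAAAAAAAAAAAAAAAAAAA  (len 4375)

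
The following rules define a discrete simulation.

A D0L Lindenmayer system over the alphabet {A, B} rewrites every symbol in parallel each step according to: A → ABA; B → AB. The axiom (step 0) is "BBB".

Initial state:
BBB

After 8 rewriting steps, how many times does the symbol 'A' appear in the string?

k=0  BBB
k=1  ABABAB
k=2  ABAABABAABABAAB
k=3  ABAABABAABAABABAABABAABAABABAABABAABAAB
k=4  ABAABABAABAABABAABABAABAABABAABAABABAABABAABAABABAABABAABAABABAABAABABAABABAABAABABAABABAABAABABAABAAB
k=5  ABAABABAABAABABAABABAABAABABAABAABABAABABAABAABABAABABAABA…AABABAABABAABAABABAABABAABAABABAABAABABAABABAABAABABAABAAB  (len 267)
k=6  ABAABABAABAABABAABABAABAABABAABAABABAABABAABAABABAABABAABA…AABABAABABAABAABABAABABAABAABABAABAABABAABABAABAABABAABAAB  (len 699)
k=7  ABAABABAABAABABAABABAABAABABAABAABABAABABAABAABABAABABAABA…AABABAABABAABAABABAABABAABAABABAABAABABAABABAABAABABAABAAB  (len 1830)
k=8  ABAABABAABAABABAABABAABAABABAABAABABAABABAABAABABAABABAABA…AABABAABABAABAABABAABABAABAABABAABAABABAABABAABAABABAABAAB  (len 4791)

2961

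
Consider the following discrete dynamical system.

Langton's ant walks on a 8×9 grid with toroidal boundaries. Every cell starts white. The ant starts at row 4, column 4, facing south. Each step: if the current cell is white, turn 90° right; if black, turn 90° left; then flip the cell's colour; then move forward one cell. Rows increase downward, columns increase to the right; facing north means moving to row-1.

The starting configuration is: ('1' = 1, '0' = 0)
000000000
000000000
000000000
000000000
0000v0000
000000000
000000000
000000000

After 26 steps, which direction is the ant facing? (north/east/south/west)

north

step 0: 000000000
000000000
000000000
000000000
0000v0000
000000000
000000000
000000000
step 1: 000000000
000000000
000000000
000000000
000<10000
000000000
000000000
000000000
step 2: 000000000
000000000
000000000
000^00000
000110000
000000000
000000000
000000000
step 3: 000000000
000000000
000000000
0001>0000
000110000
000000000
000000000
000000000
step 4: 000000000
000000000
000000000
000110000
0001v0000
000000000
000000000
000000000
step 5: 000000000
000000000
000000000
000110000
00010>000
000000000
000000000
000000000
step 6: 000000000
000000000
000000000
000110000
000101000
00000v000
000000000
000000000
step 7: 000000000
000000000
000000000
000110000
000101000
0000<1000
000000000
000000000
step 8: 000000000
000000000
000000000
000110000
0001^1000
000011000
000000000
000000000
step 9: 000000000
000000000
000000000
000110000
00011>000
000011000
000000000
000000000
step 10: 000000000
000000000
000000000
00011^000
000110000
000011000
000000000
000000000
step 11: 000000000
000000000
000000000
000111>00
000110000
000011000
000000000
000000000
step 12: 000000000
000000000
000000000
000111100
000110v00
000011000
000000000
000000000
step 13: 000000000
000000000
000000000
000111100
00011<100
000011000
000000000
000000000
step 14: 000000000
000000000
000000000
00011^100
000111100
000011000
000000000
000000000
step 15: 000000000
000000000
000000000
0001<0100
000111100
000011000
000000000
000000000
step 16: 000000000
000000000
000000000
000100100
0001v1100
000011000
000000000
000000000
step 17: 000000000
000000000
000000000
000100100
00010>100
000011000
000000000
000000000
step 18: 000000000
000000000
000000000
00010^100
000100100
000011000
000000000
000000000
step 19: 000000000
000000000
000000000
000101>00
000100100
000011000
000000000
000000000
step 20: 000000000
000000000
000000^00
000101000
000100100
000011000
000000000
000000000
step 21: 000000000
000000000
0000001>0
000101000
000100100
000011000
000000000
000000000
step 22: 000000000
000000000
000000110
0001010v0
000100100
000011000
000000000
000000000
step 23: 000000000
000000000
000000110
000101<10
000100100
000011000
000000000
000000000
step 24: 000000000
000000000
000000^10
000101110
000100100
000011000
000000000
000000000
step 25: 000000000
000000000
00000<010
000101110
000100100
000011000
000000000
000000000
step 26: 000000000
00000^000
000001010
000101110
000100100
000011000
000000000
000000000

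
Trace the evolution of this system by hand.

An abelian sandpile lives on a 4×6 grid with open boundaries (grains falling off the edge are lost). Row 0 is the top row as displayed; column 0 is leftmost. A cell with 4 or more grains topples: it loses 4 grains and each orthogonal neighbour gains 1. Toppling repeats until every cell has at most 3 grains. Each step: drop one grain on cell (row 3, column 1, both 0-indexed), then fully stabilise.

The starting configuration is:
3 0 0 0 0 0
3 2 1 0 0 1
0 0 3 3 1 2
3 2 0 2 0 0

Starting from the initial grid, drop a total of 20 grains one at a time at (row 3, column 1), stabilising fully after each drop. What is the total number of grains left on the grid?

gen 0: 3 0 0 0 0 0
3 2 1 0 0 1
0 0 3 3 1 2
3 2 0 2 0 0
gen 1: 3 0 0 0 0 0
3 2 1 0 0 1
0 0 3 3 1 2
3 3 0 2 0 0
gen 2: 3 0 0 0 0 0
3 2 1 0 0 1
1 1 3 3 1 2
0 1 1 2 0 0
gen 3: 3 0 0 0 0 0
3 2 1 0 0 1
1 1 3 3 1 2
0 2 1 2 0 0
gen 4: 3 0 0 0 0 0
3 2 1 0 0 1
1 1 3 3 1 2
0 3 1 2 0 0
gen 5: 3 0 0 0 0 0
3 2 1 0 0 1
1 2 3 3 1 2
1 0 2 2 0 0
gen 6: 3 0 0 0 0 0
3 2 1 0 0 1
1 2 3 3 1 2
1 1 2 2 0 0
gen 7: 3 0 0 0 0 0
3 2 1 0 0 1
1 2 3 3 1 2
1 2 2 2 0 0
gen 8: 3 0 0 0 0 0
3 2 1 0 0 1
1 2 3 3 1 2
1 3 2 2 0 0
gen 9: 3 0 0 0 0 0
3 2 1 0 0 1
1 3 3 3 1 2
2 0 3 2 0 0
gen 10: 3 0 0 0 0 0
3 2 1 0 0 1
1 3 3 3 1 2
2 1 3 2 0 0
gen 11: 3 0 0 0 0 0
3 2 1 0 0 1
1 3 3 3 1 2
2 2 3 2 0 0
gen 12: 3 0 0 0 0 0
3 2 1 0 0 1
1 3 3 3 1 2
2 3 3 2 0 0
gen 13: 3 0 0 0 0 0
3 3 2 1 0 1
2 1 2 1 2 2
3 2 2 0 1 0
gen 14: 3 0 0 0 0 0
3 3 2 1 0 1
2 1 2 1 2 2
3 3 2 0 1 0
gen 15: 3 0 0 0 0 0
3 3 2 1 0 1
3 2 2 1 2 2
0 1 3 0 1 0
gen 16: 3 0 0 0 0 0
3 3 2 1 0 1
3 2 2 1 2 2
0 2 3 0 1 0
gen 17: 3 0 0 0 0 0
3 3 2 1 0 1
3 2 2 1 2 2
0 3 3 0 1 0
gen 18: 3 0 0 0 0 0
3 3 2 1 0 1
3 3 3 1 2 2
1 1 0 1 1 0
gen 19: 3 0 0 0 0 0
3 3 2 1 0 1
3 3 3 1 2 2
1 2 0 1 1 0
gen 20: 3 0 0 0 0 0
3 3 2 1 0 1
3 3 3 1 2 2
1 3 0 1 1 0

33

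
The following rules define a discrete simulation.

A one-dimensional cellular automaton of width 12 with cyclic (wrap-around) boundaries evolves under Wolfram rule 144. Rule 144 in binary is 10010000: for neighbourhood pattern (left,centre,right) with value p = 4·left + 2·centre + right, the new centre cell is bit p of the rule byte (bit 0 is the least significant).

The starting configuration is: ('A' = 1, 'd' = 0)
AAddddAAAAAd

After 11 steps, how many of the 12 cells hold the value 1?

2

k=0  AAddddAAAAAd
k=1  ddAddddAAAdd
k=2  dddAddddAdAd
k=3  ddddAddddddA
k=4  AddddAdddddd
k=5  dAddddAddddd
k=6  ddAddddAdddd
k=7  dddAddddAddd
k=8  ddddAddddAdd
k=9  dddddAddddAd
k=10  ddddddAddddA
k=11  AddddddAdddd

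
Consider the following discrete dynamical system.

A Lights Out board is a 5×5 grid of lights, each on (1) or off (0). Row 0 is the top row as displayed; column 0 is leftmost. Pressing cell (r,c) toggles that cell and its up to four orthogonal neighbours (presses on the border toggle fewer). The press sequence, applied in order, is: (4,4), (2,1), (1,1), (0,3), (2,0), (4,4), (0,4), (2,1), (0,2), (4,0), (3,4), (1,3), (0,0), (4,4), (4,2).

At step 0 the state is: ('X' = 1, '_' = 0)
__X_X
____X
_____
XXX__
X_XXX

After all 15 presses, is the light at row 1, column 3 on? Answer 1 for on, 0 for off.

k=0  __X_X
____X
_____
XXX__
X_XXX
k=1  __X_X
____X
_____
XXX_X
X_X__
k=2  __X_X
_X__X
XXX__
X_X_X
X_X__
k=3  _XX_X
X_X_X
X_X__
X_X_X
X_X__
k=4  _X_X_
X_XXX
X_X__
X_X_X
X_X__
k=5  _X_X_
__XXX
_XX__
__X_X
X_X__
k=6  _X_X_
__XXX
_XX__
__X__
X_XXX
k=7  _X__X
__XX_
_XX__
__X__
X_XXX
k=8  _X__X
_XXX_
X____
_XX__
X_XXX
k=9  __XXX
_X_X_
X____
_XX__
X_XXX
k=10  __XXX
_X_X_
X____
XXX__
_XXXX
k=11  __XXX
_X_X_
X___X
XXXXX
_XXX_
k=12  __X_X
_XX_X
X__XX
XXXXX
_XXX_
k=13  XXX_X
XXX_X
X__XX
XXXXX
_XXX_
k=14  XXX_X
XXX_X
X__XX
XXXX_
_XX_X
k=15  XXX_X
XXX_X
X__XX
XX_X_
___XX

0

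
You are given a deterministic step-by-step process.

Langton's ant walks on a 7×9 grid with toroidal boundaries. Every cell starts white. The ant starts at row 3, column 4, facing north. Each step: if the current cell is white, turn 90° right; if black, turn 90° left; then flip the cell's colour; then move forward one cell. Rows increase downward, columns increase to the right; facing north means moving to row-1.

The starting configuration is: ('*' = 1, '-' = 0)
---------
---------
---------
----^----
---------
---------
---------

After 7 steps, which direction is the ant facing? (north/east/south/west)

east

k=0  ---------
---------
---------
----^----
---------
---------
---------
k=1  ---------
---------
---------
----*>---
---------
---------
---------
k=2  ---------
---------
---------
----**---
-----v---
---------
---------
k=3  ---------
---------
---------
----**---
----<*---
---------
---------
k=4  ---------
---------
---------
----^*---
----**---
---------
---------
k=5  ---------
---------
---------
---<-*---
----**---
---------
---------
k=6  ---------
---------
---^-----
---*-*---
----**---
---------
---------
k=7  ---------
---------
---*>----
---*-*---
----**---
---------
---------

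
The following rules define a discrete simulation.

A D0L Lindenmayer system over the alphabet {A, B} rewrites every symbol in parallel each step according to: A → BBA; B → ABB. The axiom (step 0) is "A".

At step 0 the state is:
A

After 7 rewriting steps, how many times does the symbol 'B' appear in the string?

1458

t=0: A
t=1: BBA
t=2: ABBABBBBA
t=3: BBAABBABBBBAABBABBABBABBBBA
t=4: ABBABBBBABBAABBABBBBAABBABBABBABBBBABBAABBABBBBAABBABBBBAABBABBBBAABBABBABBABBBBA
t=5: BBAABBABBBBAABBABBABBABBBBAABBABBBBABBAABBABBBBAABBABBABBA…BABBABBABBBBABBAABBABBBBAABBABBBBAABBABBBBAABBABBABBABBBBA  (len 243)
t=6: ABBABBBBABBAABBABBBBAABBABBABBABBBBABBAABBABBBBAABBABBBBAA…BABBABBABBBBABBAABBABBBBAABBABBBBAABBABBBBAABBABBABBABBBBA  (len 729)
t=7: BBAABBABBBBAABBABBABBABBBBAABBABBBBABBAABBABBBBAABBABBABBA…BABBABBABBBBABBAABBABBBBAABBABBBBAABBABBBBAABBABBABBABBBBA  (len 2187)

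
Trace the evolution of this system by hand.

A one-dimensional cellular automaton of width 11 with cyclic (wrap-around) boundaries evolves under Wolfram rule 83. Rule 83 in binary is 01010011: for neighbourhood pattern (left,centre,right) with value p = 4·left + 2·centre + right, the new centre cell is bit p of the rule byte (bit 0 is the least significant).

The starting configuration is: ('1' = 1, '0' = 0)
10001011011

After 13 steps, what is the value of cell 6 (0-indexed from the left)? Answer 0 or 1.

t=0: 10001011011
t=1: 11110001000
t=2: 00011110111
t=3: 11100010001
t=4: 00111101110
t=5: 11000100011
t=6: 01111011100
t=7: 10001000111
t=8: 11110111000
t=9: 00010001111
t=10: 11101110001
t=11: 00100011110
t=12: 11011100011
t=13: 01000111100

1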